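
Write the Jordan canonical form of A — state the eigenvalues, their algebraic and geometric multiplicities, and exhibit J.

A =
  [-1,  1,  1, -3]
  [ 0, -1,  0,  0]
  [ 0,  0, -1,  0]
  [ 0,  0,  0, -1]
J_2(-1) ⊕ J_1(-1) ⊕ J_1(-1)

The characteristic polynomial is
  det(x·I − A) = x^4 + 4*x^3 + 6*x^2 + 4*x + 1 = (x + 1)^4

Eigenvalues and multiplicities (the geometric multiplicity of λ is n − rank(A − λI), which equals the number of Jordan blocks for λ):
  λ = -1: algebraic multiplicity = 4, geometric multiplicity = 3

Determining the block sizes for each eigenvalue:
  λ = -1: 3 blocks summing to 4 forces exactly one block of size 2 and the rest size 1 → block sizes [2, 1, 1]

Assembling the blocks gives a Jordan form
J =
  [-1,  1,  0,  0]
  [ 0, -1,  0,  0]
  [ 0,  0, -1,  0]
  [ 0,  0,  0, -1]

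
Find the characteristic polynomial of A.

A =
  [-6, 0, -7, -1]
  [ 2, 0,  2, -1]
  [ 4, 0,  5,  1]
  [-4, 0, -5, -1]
x^4 + 2*x^3

Expanding det(x·I − A) (e.g. by cofactor expansion or by noting that A is similar to its Jordan form J, which has the same characteristic polynomial as A) gives
  χ_A(x) = x^4 + 2*x^3
which factors as x^3*(x + 2). The eigenvalues (with algebraic multiplicities) are λ = -2 with multiplicity 1, λ = 0 with multiplicity 3.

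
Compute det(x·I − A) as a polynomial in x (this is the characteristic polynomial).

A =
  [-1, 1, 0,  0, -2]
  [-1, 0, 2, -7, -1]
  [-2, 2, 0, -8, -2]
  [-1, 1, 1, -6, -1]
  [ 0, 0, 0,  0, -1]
x^5 + 8*x^4 + 25*x^3 + 38*x^2 + 28*x + 8

Expanding det(x·I − A) (e.g. by cofactor expansion or by noting that A is similar to its Jordan form J, which has the same characteristic polynomial as A) gives
  χ_A(x) = x^5 + 8*x^4 + 25*x^3 + 38*x^2 + 28*x + 8
which factors as (x + 1)^2*(x + 2)^3. The eigenvalues (with algebraic multiplicities) are λ = -2 with multiplicity 3, λ = -1 with multiplicity 2.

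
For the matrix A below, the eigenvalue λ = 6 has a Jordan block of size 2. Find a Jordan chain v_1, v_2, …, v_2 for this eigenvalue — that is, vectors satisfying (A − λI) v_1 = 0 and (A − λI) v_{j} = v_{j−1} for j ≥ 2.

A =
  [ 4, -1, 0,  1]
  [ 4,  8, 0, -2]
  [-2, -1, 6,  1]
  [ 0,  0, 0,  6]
A Jordan chain for λ = 6 of length 2:
v_1 = (-2, 4, -2, 0)ᵀ
v_2 = (1, 0, 0, 0)ᵀ

Let N = A − (6)·I. We want v_2 with N^2 v_2 = 0 but N^1 v_2 ≠ 0; then v_{j-1} := N · v_j for j = 2, …, 2.

Pick v_2 = (1, 0, 0, 0)ᵀ.
Then v_1 = N · v_2 = (-2, 4, -2, 0)ᵀ.

Sanity check: (A − (6)·I) v_1 = (0, 0, 0, 0)ᵀ = 0. ✓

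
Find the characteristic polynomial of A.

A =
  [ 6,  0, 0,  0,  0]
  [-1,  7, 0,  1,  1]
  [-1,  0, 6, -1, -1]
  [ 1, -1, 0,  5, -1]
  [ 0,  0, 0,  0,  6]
x^5 - 30*x^4 + 360*x^3 - 2160*x^2 + 6480*x - 7776

Expanding det(x·I − A) (e.g. by cofactor expansion or by noting that A is similar to its Jordan form J, which has the same characteristic polynomial as A) gives
  χ_A(x) = x^5 - 30*x^4 + 360*x^3 - 2160*x^2 + 6480*x - 7776
which factors as (x - 6)^5. The eigenvalues (with algebraic multiplicities) are λ = 6 with multiplicity 5.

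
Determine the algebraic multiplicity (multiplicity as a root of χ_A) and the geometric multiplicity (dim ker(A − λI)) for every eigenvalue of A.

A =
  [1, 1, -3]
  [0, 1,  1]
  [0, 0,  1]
λ = 1: alg = 3, geom = 1

Step 1 — factor the characteristic polynomial to read off the algebraic multiplicities:
  χ_A(x) = (x - 1)^3

Step 2 — compute geometric multiplicities via the rank-nullity identity g(λ) = n − rank(A − λI):
  rank(A − (1)·I) = 2, so dim ker(A − (1)·I) = n − 2 = 1

Summary:
  λ = 1: algebraic multiplicity = 3, geometric multiplicity = 1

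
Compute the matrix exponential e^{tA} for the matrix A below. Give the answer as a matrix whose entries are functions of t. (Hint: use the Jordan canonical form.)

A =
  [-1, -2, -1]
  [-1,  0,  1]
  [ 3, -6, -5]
e^{tA} =
  [t*exp(-2*t) + exp(-2*t), -2*t*exp(-2*t), -t*exp(-2*t)]
  [-t*exp(-2*t), 2*t*exp(-2*t) + exp(-2*t), t*exp(-2*t)]
  [3*t*exp(-2*t), -6*t*exp(-2*t), -3*t*exp(-2*t) + exp(-2*t)]

Strategy: write A = P · J · P⁻¹ where J is a Jordan canonical form, so e^{tA} = P · e^{tJ} · P⁻¹, and e^{tJ} can be computed block-by-block.

A has Jordan form
J =
  [-2,  1,  0]
  [ 0, -2,  0]
  [ 0,  0, -2]
(up to reordering of blocks).

Per-block formulas:
  For a 2×2 Jordan block J_2(-2): exp(t · J_2(-2)) = e^(-2t)·(I + t·N), where N is the 2×2 nilpotent shift.
  For a 1×1 block at λ = -2: exp(t · [-2]) = [e^(-2t)].

After assembling e^{tJ} and conjugating by P, we get:

e^{tA} =
  [t*exp(-2*t) + exp(-2*t), -2*t*exp(-2*t), -t*exp(-2*t)]
  [-t*exp(-2*t), 2*t*exp(-2*t) + exp(-2*t), t*exp(-2*t)]
  [3*t*exp(-2*t), -6*t*exp(-2*t), -3*t*exp(-2*t) + exp(-2*t)]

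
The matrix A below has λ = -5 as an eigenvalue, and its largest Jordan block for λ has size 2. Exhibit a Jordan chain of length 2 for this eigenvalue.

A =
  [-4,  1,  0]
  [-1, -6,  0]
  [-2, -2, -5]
A Jordan chain for λ = -5 of length 2:
v_1 = (1, -1, -2)ᵀ
v_2 = (1, 0, 0)ᵀ

Let N = A − (-5)·I. We want v_2 with N^2 v_2 = 0 but N^1 v_2 ≠ 0; then v_{j-1} := N · v_j for j = 2, …, 2.

Pick v_2 = (1, 0, 0)ᵀ.
Then v_1 = N · v_2 = (1, -1, -2)ᵀ.

Sanity check: (A − (-5)·I) v_1 = (0, 0, 0)ᵀ = 0. ✓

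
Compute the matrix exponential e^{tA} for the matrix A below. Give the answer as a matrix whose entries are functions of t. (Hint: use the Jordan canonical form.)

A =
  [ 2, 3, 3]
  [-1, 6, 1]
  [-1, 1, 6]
e^{tA} =
  [-2*exp(5*t) + 3*exp(4*t), 3*exp(5*t) - 3*exp(4*t), 3*exp(5*t) - 3*exp(4*t)]
  [-exp(5*t) + exp(4*t), 2*exp(5*t) - exp(4*t), exp(5*t) - exp(4*t)]
  [-exp(5*t) + exp(4*t), exp(5*t) - exp(4*t), 2*exp(5*t) - exp(4*t)]

Strategy: write A = P · J · P⁻¹ where J is a Jordan canonical form, so e^{tA} = P · e^{tJ} · P⁻¹, and e^{tJ} can be computed block-by-block.

A has Jordan form
J =
  [4, 0, 0]
  [0, 5, 0]
  [0, 0, 5]
(up to reordering of blocks).

Per-block formulas:
  For a 1×1 block at λ = 5: exp(t · [5]) = [e^(5t)].
  For a 1×1 block at λ = 4: exp(t · [4]) = [e^(4t)].

After assembling e^{tJ} and conjugating by P, we get:

e^{tA} =
  [-2*exp(5*t) + 3*exp(4*t), 3*exp(5*t) - 3*exp(4*t), 3*exp(5*t) - 3*exp(4*t)]
  [-exp(5*t) + exp(4*t), 2*exp(5*t) - exp(4*t), exp(5*t) - exp(4*t)]
  [-exp(5*t) + exp(4*t), exp(5*t) - exp(4*t), 2*exp(5*t) - exp(4*t)]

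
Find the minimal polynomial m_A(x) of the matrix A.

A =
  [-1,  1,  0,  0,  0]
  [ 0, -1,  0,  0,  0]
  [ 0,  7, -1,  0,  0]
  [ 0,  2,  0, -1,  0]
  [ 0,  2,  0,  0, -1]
x^2 + 2*x + 1

The characteristic polynomial is χ_A(x) = (x + 1)^5, so the eigenvalues are known. The minimal polynomial is
  m_A(x) = Π_λ (x − λ)^{k_λ}
where k_λ is the size of the *largest* Jordan block for λ (equivalently, the smallest k with (A − λI)^k v = 0 for every generalised eigenvector v of λ).

  λ = -1: largest Jordan block has size 2, contributing (x + 1)^2

So m_A(x) = (x + 1)^2 = x^2 + 2*x + 1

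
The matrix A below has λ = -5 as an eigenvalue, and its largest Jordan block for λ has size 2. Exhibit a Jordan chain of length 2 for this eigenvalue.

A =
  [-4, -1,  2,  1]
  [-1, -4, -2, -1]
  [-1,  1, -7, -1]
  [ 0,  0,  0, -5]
A Jordan chain for λ = -5 of length 2:
v_1 = (1, -1, -1, 0)ᵀ
v_2 = (1, 0, 0, 0)ᵀ

Let N = A − (-5)·I. We want v_2 with N^2 v_2 = 0 but N^1 v_2 ≠ 0; then v_{j-1} := N · v_j for j = 2, …, 2.

Pick v_2 = (1, 0, 0, 0)ᵀ.
Then v_1 = N · v_2 = (1, -1, -1, 0)ᵀ.

Sanity check: (A − (-5)·I) v_1 = (0, 0, 0, 0)ᵀ = 0. ✓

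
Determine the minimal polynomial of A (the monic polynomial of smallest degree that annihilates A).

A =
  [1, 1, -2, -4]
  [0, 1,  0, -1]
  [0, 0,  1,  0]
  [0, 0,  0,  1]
x^3 - 3*x^2 + 3*x - 1

The characteristic polynomial is χ_A(x) = (x - 1)^4, so the eigenvalues are known. The minimal polynomial is
  m_A(x) = Π_λ (x − λ)^{k_λ}
where k_λ is the size of the *largest* Jordan block for λ (equivalently, the smallest k with (A − λI)^k v = 0 for every generalised eigenvector v of λ).

  λ = 1: largest Jordan block has size 3, contributing (x − 1)^3

So m_A(x) = (x - 1)^3 = x^3 - 3*x^2 + 3*x - 1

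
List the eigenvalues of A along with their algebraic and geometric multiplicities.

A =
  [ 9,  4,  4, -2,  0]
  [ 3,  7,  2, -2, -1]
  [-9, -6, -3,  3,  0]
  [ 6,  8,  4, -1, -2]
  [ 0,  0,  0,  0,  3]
λ = 3: alg = 5, geom = 3

Step 1 — factor the characteristic polynomial to read off the algebraic multiplicities:
  χ_A(x) = (x - 3)^5

Step 2 — compute geometric multiplicities via the rank-nullity identity g(λ) = n − rank(A − λI):
  rank(A − (3)·I) = 2, so dim ker(A − (3)·I) = n − 2 = 3

Summary:
  λ = 3: algebraic multiplicity = 5, geometric multiplicity = 3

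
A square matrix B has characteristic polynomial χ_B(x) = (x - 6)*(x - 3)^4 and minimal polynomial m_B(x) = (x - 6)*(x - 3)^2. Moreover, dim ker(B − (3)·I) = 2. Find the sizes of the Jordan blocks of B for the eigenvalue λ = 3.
Block sizes for λ = 3: [2, 2]

Step 1 — from the characteristic polynomial, algebraic multiplicity of λ = 3 is 4. From dim ker(B − (3)·I) = 2, there are exactly 2 Jordan blocks for λ = 3.
Step 2 — from the minimal polynomial, the factor (x − 3)^2 tells us the largest block for λ = 3 has size 2.
Step 3 — with total size 4, 2 blocks, and largest block 2, the block sizes (in nonincreasing order) are [2, 2].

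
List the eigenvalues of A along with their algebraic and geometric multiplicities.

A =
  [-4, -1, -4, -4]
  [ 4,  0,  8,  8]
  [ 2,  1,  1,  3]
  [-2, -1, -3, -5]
λ = -2: alg = 4, geom = 2

Step 1 — factor the characteristic polynomial to read off the algebraic multiplicities:
  χ_A(x) = (x + 2)^4

Step 2 — compute geometric multiplicities via the rank-nullity identity g(λ) = n − rank(A − λI):
  rank(A − (-2)·I) = 2, so dim ker(A − (-2)·I) = n − 2 = 2

Summary:
  λ = -2: algebraic multiplicity = 4, geometric multiplicity = 2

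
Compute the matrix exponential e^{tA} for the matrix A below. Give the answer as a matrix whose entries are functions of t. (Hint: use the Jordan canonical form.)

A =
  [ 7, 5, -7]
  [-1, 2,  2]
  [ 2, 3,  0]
e^{tA} =
  [-3*t^2*exp(3*t)/2 + 4*t*exp(3*t) + exp(3*t), -3*t^2*exp(3*t) + 5*t*exp(3*t), 3*t^2*exp(3*t)/2 - 7*t*exp(3*t)]
  [t^2*exp(3*t)/2 - t*exp(3*t), t^2*exp(3*t) - t*exp(3*t) + exp(3*t), -t^2*exp(3*t)/2 + 2*t*exp(3*t)]
  [-t^2*exp(3*t)/2 + 2*t*exp(3*t), -t^2*exp(3*t) + 3*t*exp(3*t), t^2*exp(3*t)/2 - 3*t*exp(3*t) + exp(3*t)]

Strategy: write A = P · J · P⁻¹ where J is a Jordan canonical form, so e^{tA} = P · e^{tJ} · P⁻¹, and e^{tJ} can be computed block-by-block.

A has Jordan form
J =
  [3, 1, 0]
  [0, 3, 1]
  [0, 0, 3]
(up to reordering of blocks).

Per-block formulas:
  For a 3×3 Jordan block J_3(3): exp(t · J_3(3)) = e^(3t)·(I + t·N + (t^2/2)·N^2), where N is the 3×3 nilpotent shift.

After assembling e^{tJ} and conjugating by P, we get:

e^{tA} =
  [-3*t^2*exp(3*t)/2 + 4*t*exp(3*t) + exp(3*t), -3*t^2*exp(3*t) + 5*t*exp(3*t), 3*t^2*exp(3*t)/2 - 7*t*exp(3*t)]
  [t^2*exp(3*t)/2 - t*exp(3*t), t^2*exp(3*t) - t*exp(3*t) + exp(3*t), -t^2*exp(3*t)/2 + 2*t*exp(3*t)]
  [-t^2*exp(3*t)/2 + 2*t*exp(3*t), -t^2*exp(3*t) + 3*t*exp(3*t), t^2*exp(3*t)/2 - 3*t*exp(3*t) + exp(3*t)]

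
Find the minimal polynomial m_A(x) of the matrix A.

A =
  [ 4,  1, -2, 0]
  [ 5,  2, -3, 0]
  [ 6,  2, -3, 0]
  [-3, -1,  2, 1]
x^3 - 3*x^2 + 3*x - 1

The characteristic polynomial is χ_A(x) = (x - 1)^4, so the eigenvalues are known. The minimal polynomial is
  m_A(x) = Π_λ (x − λ)^{k_λ}
where k_λ is the size of the *largest* Jordan block for λ (equivalently, the smallest k with (A − λI)^k v = 0 for every generalised eigenvector v of λ).

  λ = 1: largest Jordan block has size 3, contributing (x − 1)^3

So m_A(x) = (x - 1)^3 = x^3 - 3*x^2 + 3*x - 1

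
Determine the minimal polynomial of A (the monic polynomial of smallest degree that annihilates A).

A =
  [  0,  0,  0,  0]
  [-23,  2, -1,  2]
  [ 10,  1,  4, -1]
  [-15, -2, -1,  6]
x^4 - 12*x^3 + 48*x^2 - 64*x

The characteristic polynomial is χ_A(x) = x*(x - 4)^3, so the eigenvalues are known. The minimal polynomial is
  m_A(x) = Π_λ (x − λ)^{k_λ}
where k_λ is the size of the *largest* Jordan block for λ (equivalently, the smallest k with (A − λI)^k v = 0 for every generalised eigenvector v of λ).

  λ = 0: largest Jordan block has size 1, contributing (x − 0)
  λ = 4: largest Jordan block has size 3, contributing (x − 4)^3

So m_A(x) = x*(x - 4)^3 = x^4 - 12*x^3 + 48*x^2 - 64*x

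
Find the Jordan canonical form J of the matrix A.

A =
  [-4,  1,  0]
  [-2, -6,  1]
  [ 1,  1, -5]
J_3(-5)

The characteristic polynomial is
  det(x·I − A) = x^3 + 15*x^2 + 75*x + 125 = (x + 5)^3

Eigenvalues and multiplicities (the geometric multiplicity of λ is n − rank(A − λI), which equals the number of Jordan blocks for λ):
  λ = -5: algebraic multiplicity = 3, geometric multiplicity = 1

Determining the block sizes for each eigenvalue:
  λ = -5: one block (gm = 1), so the single block has size am = 3 → block sizes [3]

Assembling the blocks gives a Jordan form
J =
  [-5,  1,  0]
  [ 0, -5,  1]
  [ 0,  0, -5]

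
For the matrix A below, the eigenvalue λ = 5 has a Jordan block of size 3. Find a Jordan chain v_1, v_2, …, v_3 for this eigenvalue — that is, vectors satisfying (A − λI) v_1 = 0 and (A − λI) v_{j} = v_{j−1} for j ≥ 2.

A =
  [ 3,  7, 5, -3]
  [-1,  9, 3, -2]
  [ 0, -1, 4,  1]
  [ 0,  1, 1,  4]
A Jordan chain for λ = 5 of length 3:
v_1 = (-3, -2, 1, -1)ᵀ
v_2 = (-2, -1, 0, 0)ᵀ
v_3 = (1, 0, 0, 0)ᵀ

Let N = A − (5)·I. We want v_3 with N^3 v_3 = 0 but N^2 v_3 ≠ 0; then v_{j-1} := N · v_j for j = 3, …, 2.

Pick v_3 = (1, 0, 0, 0)ᵀ.
Then v_2 = N · v_3 = (-2, -1, 0, 0)ᵀ.
Then v_1 = N · v_2 = (-3, -2, 1, -1)ᵀ.

Sanity check: (A − (5)·I) v_1 = (0, 0, 0, 0)ᵀ = 0. ✓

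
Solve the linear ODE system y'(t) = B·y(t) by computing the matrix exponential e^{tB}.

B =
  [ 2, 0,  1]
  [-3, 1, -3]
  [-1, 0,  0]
e^{tB} =
  [t*exp(t) + exp(t), 0, t*exp(t)]
  [-3*t*exp(t), exp(t), -3*t*exp(t)]
  [-t*exp(t), 0, -t*exp(t) + exp(t)]

Strategy: write B = P · J · P⁻¹ where J is a Jordan canonical form, so e^{tB} = P · e^{tJ} · P⁻¹, and e^{tJ} can be computed block-by-block.

B has Jordan form
J =
  [1, 1, 0]
  [0, 1, 0]
  [0, 0, 1]
(up to reordering of blocks).

Per-block formulas:
  For a 1×1 block at λ = 1: exp(t · [1]) = [e^(1t)].
  For a 2×2 Jordan block J_2(1): exp(t · J_2(1)) = e^(1t)·(I + t·N), where N is the 2×2 nilpotent shift.

After assembling e^{tJ} and conjugating by P, we get:

e^{tB} =
  [t*exp(t) + exp(t), 0, t*exp(t)]
  [-3*t*exp(t), exp(t), -3*t*exp(t)]
  [-t*exp(t), 0, -t*exp(t) + exp(t)]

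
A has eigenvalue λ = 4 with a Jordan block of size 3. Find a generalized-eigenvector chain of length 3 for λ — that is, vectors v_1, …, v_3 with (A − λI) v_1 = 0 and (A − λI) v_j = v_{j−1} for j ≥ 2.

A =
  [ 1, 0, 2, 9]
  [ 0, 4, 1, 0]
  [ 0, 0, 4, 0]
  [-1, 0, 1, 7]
A Jordan chain for λ = 4 of length 3:
v_1 = (3, 0, 0, 1)ᵀ
v_2 = (2, 1, 0, 1)ᵀ
v_3 = (0, 0, 1, 0)ᵀ

Let N = A − (4)·I. We want v_3 with N^3 v_3 = 0 but N^2 v_3 ≠ 0; then v_{j-1} := N · v_j for j = 3, …, 2.

Pick v_3 = (0, 0, 1, 0)ᵀ.
Then v_2 = N · v_3 = (2, 1, 0, 1)ᵀ.
Then v_1 = N · v_2 = (3, 0, 0, 1)ᵀ.

Sanity check: (A − (4)·I) v_1 = (0, 0, 0, 0)ᵀ = 0. ✓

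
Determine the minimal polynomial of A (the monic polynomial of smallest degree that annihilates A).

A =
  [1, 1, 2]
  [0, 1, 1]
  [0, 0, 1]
x^3 - 3*x^2 + 3*x - 1

The characteristic polynomial is χ_A(x) = (x - 1)^3, so the eigenvalues are known. The minimal polynomial is
  m_A(x) = Π_λ (x − λ)^{k_λ}
where k_λ is the size of the *largest* Jordan block for λ (equivalently, the smallest k with (A − λI)^k v = 0 for every generalised eigenvector v of λ).

  λ = 1: largest Jordan block has size 3, contributing (x − 1)^3

So m_A(x) = (x - 1)^3 = x^3 - 3*x^2 + 3*x - 1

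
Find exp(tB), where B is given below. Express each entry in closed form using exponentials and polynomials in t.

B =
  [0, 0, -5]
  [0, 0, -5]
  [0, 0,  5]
e^{tB} =
  [1, 0, 1 - exp(5*t)]
  [0, 1, 1 - exp(5*t)]
  [0, 0, exp(5*t)]

Strategy: write B = P · J · P⁻¹ where J is a Jordan canonical form, so e^{tB} = P · e^{tJ} · P⁻¹, and e^{tJ} can be computed block-by-block.

B has Jordan form
J =
  [0, 0, 0]
  [0, 0, 0]
  [0, 0, 5]
(up to reordering of blocks).

Per-block formulas:
  For a 1×1 block at λ = 5: exp(t · [5]) = [e^(5t)].
  For a 1×1 block at λ = 0: exp(t · [0]) = [e^(0t)].

After assembling e^{tJ} and conjugating by P, we get:

e^{tB} =
  [1, 0, 1 - exp(5*t)]
  [0, 1, 1 - exp(5*t)]
  [0, 0, exp(5*t)]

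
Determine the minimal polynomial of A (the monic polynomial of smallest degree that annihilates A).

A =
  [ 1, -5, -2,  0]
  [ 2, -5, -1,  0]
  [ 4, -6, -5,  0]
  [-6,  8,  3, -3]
x^3 + 9*x^2 + 27*x + 27

The characteristic polynomial is χ_A(x) = (x + 3)^4, so the eigenvalues are known. The minimal polynomial is
  m_A(x) = Π_λ (x − λ)^{k_λ}
where k_λ is the size of the *largest* Jordan block for λ (equivalently, the smallest k with (A − λI)^k v = 0 for every generalised eigenvector v of λ).

  λ = -3: largest Jordan block has size 3, contributing (x + 3)^3

So m_A(x) = (x + 3)^3 = x^3 + 9*x^2 + 27*x + 27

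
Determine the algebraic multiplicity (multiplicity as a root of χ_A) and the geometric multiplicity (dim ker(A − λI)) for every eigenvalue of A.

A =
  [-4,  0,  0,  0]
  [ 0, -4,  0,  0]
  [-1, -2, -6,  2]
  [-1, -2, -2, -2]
λ = -4: alg = 4, geom = 3

Step 1 — factor the characteristic polynomial to read off the algebraic multiplicities:
  χ_A(x) = (x + 4)^4

Step 2 — compute geometric multiplicities via the rank-nullity identity g(λ) = n − rank(A − λI):
  rank(A − (-4)·I) = 1, so dim ker(A − (-4)·I) = n − 1 = 3

Summary:
  λ = -4: algebraic multiplicity = 4, geometric multiplicity = 3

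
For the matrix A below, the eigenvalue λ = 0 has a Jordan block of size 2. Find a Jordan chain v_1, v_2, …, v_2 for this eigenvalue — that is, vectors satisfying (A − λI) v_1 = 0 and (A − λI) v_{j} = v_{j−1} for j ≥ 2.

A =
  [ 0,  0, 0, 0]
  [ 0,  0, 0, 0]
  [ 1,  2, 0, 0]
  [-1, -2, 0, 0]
A Jordan chain for λ = 0 of length 2:
v_1 = (0, 0, 1, -1)ᵀ
v_2 = (1, 0, 0, 0)ᵀ

Let N = A − (0)·I. We want v_2 with N^2 v_2 = 0 but N^1 v_2 ≠ 0; then v_{j-1} := N · v_j for j = 2, …, 2.

Pick v_2 = (1, 0, 0, 0)ᵀ.
Then v_1 = N · v_2 = (0, 0, 1, -1)ᵀ.

Sanity check: (A − (0)·I) v_1 = (0, 0, 0, 0)ᵀ = 0. ✓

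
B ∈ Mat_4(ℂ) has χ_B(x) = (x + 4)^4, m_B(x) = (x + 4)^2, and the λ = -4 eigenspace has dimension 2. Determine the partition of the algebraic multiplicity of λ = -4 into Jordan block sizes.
Block sizes for λ = -4: [2, 2]

Step 1 — from the characteristic polynomial, algebraic multiplicity of λ = -4 is 4. From dim ker(B − (-4)·I) = 2, there are exactly 2 Jordan blocks for λ = -4.
Step 2 — from the minimal polynomial, the factor (x + 4)^2 tells us the largest block for λ = -4 has size 2.
Step 3 — with total size 4, 2 blocks, and largest block 2, the block sizes (in nonincreasing order) are [2, 2].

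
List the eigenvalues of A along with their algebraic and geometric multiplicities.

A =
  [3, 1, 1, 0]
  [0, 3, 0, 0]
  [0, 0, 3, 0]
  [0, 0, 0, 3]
λ = 3: alg = 4, geom = 3

Step 1 — factor the characteristic polynomial to read off the algebraic multiplicities:
  χ_A(x) = (x - 3)^4

Step 2 — compute geometric multiplicities via the rank-nullity identity g(λ) = n − rank(A − λI):
  rank(A − (3)·I) = 1, so dim ker(A − (3)·I) = n − 1 = 3

Summary:
  λ = 3: algebraic multiplicity = 4, geometric multiplicity = 3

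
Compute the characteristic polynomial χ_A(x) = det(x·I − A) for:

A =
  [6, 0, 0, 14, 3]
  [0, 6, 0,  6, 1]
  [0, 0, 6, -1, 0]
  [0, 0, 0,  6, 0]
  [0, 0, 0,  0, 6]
x^5 - 30*x^4 + 360*x^3 - 2160*x^2 + 6480*x - 7776

Expanding det(x·I − A) (e.g. by cofactor expansion or by noting that A is similar to its Jordan form J, which has the same characteristic polynomial as A) gives
  χ_A(x) = x^5 - 30*x^4 + 360*x^3 - 2160*x^2 + 6480*x - 7776
which factors as (x - 6)^5. The eigenvalues (with algebraic multiplicities) are λ = 6 with multiplicity 5.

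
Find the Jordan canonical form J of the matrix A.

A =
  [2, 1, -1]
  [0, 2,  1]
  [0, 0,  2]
J_3(2)

The characteristic polynomial is
  det(x·I − A) = x^3 - 6*x^2 + 12*x - 8 = (x - 2)^3

Eigenvalues and multiplicities (the geometric multiplicity of λ is n − rank(A − λI), which equals the number of Jordan blocks for λ):
  λ = 2: algebraic multiplicity = 3, geometric multiplicity = 1

Determining the block sizes for each eigenvalue:
  λ = 2: one block (gm = 1), so the single block has size am = 3 → block sizes [3]

Assembling the blocks gives a Jordan form
J =
  [2, 1, 0]
  [0, 2, 1]
  [0, 0, 2]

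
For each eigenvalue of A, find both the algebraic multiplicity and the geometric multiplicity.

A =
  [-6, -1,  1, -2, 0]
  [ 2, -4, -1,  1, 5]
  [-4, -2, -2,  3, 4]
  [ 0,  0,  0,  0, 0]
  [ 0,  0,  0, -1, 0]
λ = -4: alg = 3, geom = 1; λ = 0: alg = 2, geom = 1

Step 1 — factor the characteristic polynomial to read off the algebraic multiplicities:
  χ_A(x) = x^2*(x + 4)^3

Step 2 — compute geometric multiplicities via the rank-nullity identity g(λ) = n − rank(A − λI):
  rank(A − (-4)·I) = 4, so dim ker(A − (-4)·I) = n − 4 = 1
  rank(A − (0)·I) = 4, so dim ker(A − (0)·I) = n − 4 = 1

Summary:
  λ = -4: algebraic multiplicity = 3, geometric multiplicity = 1
  λ = 0: algebraic multiplicity = 2, geometric multiplicity = 1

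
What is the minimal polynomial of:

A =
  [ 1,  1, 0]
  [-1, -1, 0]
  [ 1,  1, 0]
x^2

The characteristic polynomial is χ_A(x) = x^3, so the eigenvalues are known. The minimal polynomial is
  m_A(x) = Π_λ (x − λ)^{k_λ}
where k_λ is the size of the *largest* Jordan block for λ (equivalently, the smallest k with (A − λI)^k v = 0 for every generalised eigenvector v of λ).

  λ = 0: largest Jordan block has size 2, contributing (x − 0)^2

So m_A(x) = x^2 = x^2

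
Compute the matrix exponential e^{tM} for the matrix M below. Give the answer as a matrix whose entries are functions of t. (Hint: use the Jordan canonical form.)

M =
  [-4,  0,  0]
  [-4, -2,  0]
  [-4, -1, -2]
e^{tM} =
  [exp(-4*t), 0, 0]
  [-2*exp(-2*t) + 2*exp(-4*t), exp(-2*t), 0]
  [2*t*exp(-2*t) - 3*exp(-2*t) + 3*exp(-4*t), -t*exp(-2*t), exp(-2*t)]

Strategy: write M = P · J · P⁻¹ where J is a Jordan canonical form, so e^{tM} = P · e^{tJ} · P⁻¹, and e^{tJ} can be computed block-by-block.

M has Jordan form
J =
  [-4,  0,  0]
  [ 0, -2,  1]
  [ 0,  0, -2]
(up to reordering of blocks).

Per-block formulas:
  For a 1×1 block at λ = -4: exp(t · [-4]) = [e^(-4t)].
  For a 2×2 Jordan block J_2(-2): exp(t · J_2(-2)) = e^(-2t)·(I + t·N), where N is the 2×2 nilpotent shift.

After assembling e^{tJ} and conjugating by P, we get:

e^{tM} =
  [exp(-4*t), 0, 0]
  [-2*exp(-2*t) + 2*exp(-4*t), exp(-2*t), 0]
  [2*t*exp(-2*t) - 3*exp(-2*t) + 3*exp(-4*t), -t*exp(-2*t), exp(-2*t)]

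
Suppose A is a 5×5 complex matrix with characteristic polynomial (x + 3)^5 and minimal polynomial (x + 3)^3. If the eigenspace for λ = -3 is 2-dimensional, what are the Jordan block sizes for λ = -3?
Block sizes for λ = -3: [3, 2]

Step 1 — from the characteristic polynomial, algebraic multiplicity of λ = -3 is 5. From dim ker(A − (-3)·I) = 2, there are exactly 2 Jordan blocks for λ = -3.
Step 2 — from the minimal polynomial, the factor (x + 3)^3 tells us the largest block for λ = -3 has size 3.
Step 3 — with total size 5, 2 blocks, and largest block 3, the block sizes (in nonincreasing order) are [3, 2].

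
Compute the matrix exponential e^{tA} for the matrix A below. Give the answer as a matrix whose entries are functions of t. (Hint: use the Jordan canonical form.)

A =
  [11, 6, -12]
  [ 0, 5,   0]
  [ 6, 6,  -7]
e^{tA} =
  [2*exp(5*t) - exp(-t), exp(5*t) - exp(-t), -2*exp(5*t) + 2*exp(-t)]
  [0, exp(5*t), 0]
  [exp(5*t) - exp(-t), exp(5*t) - exp(-t), -exp(5*t) + 2*exp(-t)]

Strategy: write A = P · J · P⁻¹ where J is a Jordan canonical form, so e^{tA} = P · e^{tJ} · P⁻¹, and e^{tJ} can be computed block-by-block.

A has Jordan form
J =
  [-1, 0, 0]
  [ 0, 5, 0]
  [ 0, 0, 5]
(up to reordering of blocks).

Per-block formulas:
  For a 1×1 block at λ = 5: exp(t · [5]) = [e^(5t)].
  For a 1×1 block at λ = -1: exp(t · [-1]) = [e^(-1t)].

After assembling e^{tJ} and conjugating by P, we get:

e^{tA} =
  [2*exp(5*t) - exp(-t), exp(5*t) - exp(-t), -2*exp(5*t) + 2*exp(-t)]
  [0, exp(5*t), 0]
  [exp(5*t) - exp(-t), exp(5*t) - exp(-t), -exp(5*t) + 2*exp(-t)]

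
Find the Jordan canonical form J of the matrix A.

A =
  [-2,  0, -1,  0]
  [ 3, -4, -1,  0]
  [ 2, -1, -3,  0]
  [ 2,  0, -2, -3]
J_3(-3) ⊕ J_1(-3)

The characteristic polynomial is
  det(x·I − A) = x^4 + 12*x^3 + 54*x^2 + 108*x + 81 = (x + 3)^4

Eigenvalues and multiplicities (the geometric multiplicity of λ is n − rank(A − λI), which equals the number of Jordan blocks for λ):
  λ = -3: algebraic multiplicity = 4, geometric multiplicity = 2

Determining the block sizes for each eigenvalue:
  λ = -3: with am = 4 and gm = 2, the partition is not yet determined (e.g. several partitions of 4 into 2 parts exist). Let N = A − (-3)·I. Computing rank(N^1) = 2, rank(N^2) = 1, rank(N^3) = 0; the number of blocks of size ≥ j is rank(N^{j−1}) − rank(N^j), giving [2, 1, 1]. So we have 1 block(s) of size 3, 1 block(s) of size 1 → block sizes [3, 1]

Assembling the blocks gives a Jordan form
J =
  [-3,  1,  0,  0]
  [ 0, -3,  1,  0]
  [ 0,  0, -3,  0]
  [ 0,  0,  0, -3]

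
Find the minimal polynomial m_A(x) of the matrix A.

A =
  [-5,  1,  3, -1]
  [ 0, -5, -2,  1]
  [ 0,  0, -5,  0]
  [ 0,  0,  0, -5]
x^3 + 15*x^2 + 75*x + 125

The characteristic polynomial is χ_A(x) = (x + 5)^4, so the eigenvalues are known. The minimal polynomial is
  m_A(x) = Π_λ (x − λ)^{k_λ}
where k_λ is the size of the *largest* Jordan block for λ (equivalently, the smallest k with (A − λI)^k v = 0 for every generalised eigenvector v of λ).

  λ = -5: largest Jordan block has size 3, contributing (x + 5)^3

So m_A(x) = (x + 5)^3 = x^3 + 15*x^2 + 75*x + 125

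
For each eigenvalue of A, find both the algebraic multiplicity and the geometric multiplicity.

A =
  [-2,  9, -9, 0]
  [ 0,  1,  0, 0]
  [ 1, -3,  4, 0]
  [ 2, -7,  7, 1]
λ = 1: alg = 4, geom = 2

Step 1 — factor the characteristic polynomial to read off the algebraic multiplicities:
  χ_A(x) = (x - 1)^4

Step 2 — compute geometric multiplicities via the rank-nullity identity g(λ) = n − rank(A − λI):
  rank(A − (1)·I) = 2, so dim ker(A − (1)·I) = n − 2 = 2

Summary:
  λ = 1: algebraic multiplicity = 4, geometric multiplicity = 2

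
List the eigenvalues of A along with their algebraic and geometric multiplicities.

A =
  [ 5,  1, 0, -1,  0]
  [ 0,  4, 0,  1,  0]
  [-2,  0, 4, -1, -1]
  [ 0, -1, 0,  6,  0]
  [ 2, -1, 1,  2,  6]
λ = 5: alg = 5, geom = 3

Step 1 — factor the characteristic polynomial to read off the algebraic multiplicities:
  χ_A(x) = (x - 5)^5

Step 2 — compute geometric multiplicities via the rank-nullity identity g(λ) = n − rank(A − λI):
  rank(A − (5)·I) = 2, so dim ker(A − (5)·I) = n − 2 = 3

Summary:
  λ = 5: algebraic multiplicity = 5, geometric multiplicity = 3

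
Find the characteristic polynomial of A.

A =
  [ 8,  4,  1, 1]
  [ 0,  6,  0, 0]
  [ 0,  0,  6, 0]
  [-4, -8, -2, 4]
x^4 - 24*x^3 + 216*x^2 - 864*x + 1296

Expanding det(x·I − A) (e.g. by cofactor expansion or by noting that A is similar to its Jordan form J, which has the same characteristic polynomial as A) gives
  χ_A(x) = x^4 - 24*x^3 + 216*x^2 - 864*x + 1296
which factors as (x - 6)^4. The eigenvalues (with algebraic multiplicities) are λ = 6 with multiplicity 4.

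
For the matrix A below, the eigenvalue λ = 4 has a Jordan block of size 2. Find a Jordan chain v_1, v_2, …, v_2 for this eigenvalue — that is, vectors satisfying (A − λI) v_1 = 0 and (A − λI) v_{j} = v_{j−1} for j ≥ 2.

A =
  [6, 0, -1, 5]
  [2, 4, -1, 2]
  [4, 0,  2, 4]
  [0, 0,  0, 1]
A Jordan chain for λ = 4 of length 2:
v_1 = (2, 2, 4, 0)ᵀ
v_2 = (1, 0, 0, 0)ᵀ

Let N = A − (4)·I. We want v_2 with N^2 v_2 = 0 but N^1 v_2 ≠ 0; then v_{j-1} := N · v_j for j = 2, …, 2.

Pick v_2 = (1, 0, 0, 0)ᵀ.
Then v_1 = N · v_2 = (2, 2, 4, 0)ᵀ.

Sanity check: (A − (4)·I) v_1 = (0, 0, 0, 0)ᵀ = 0. ✓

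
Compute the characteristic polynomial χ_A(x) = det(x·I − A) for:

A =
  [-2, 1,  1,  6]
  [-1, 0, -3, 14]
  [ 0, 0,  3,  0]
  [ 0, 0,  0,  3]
x^4 - 4*x^3 - 2*x^2 + 12*x + 9

Expanding det(x·I − A) (e.g. by cofactor expansion or by noting that A is similar to its Jordan form J, which has the same characteristic polynomial as A) gives
  χ_A(x) = x^4 - 4*x^3 - 2*x^2 + 12*x + 9
which factors as (x - 3)^2*(x + 1)^2. The eigenvalues (with algebraic multiplicities) are λ = -1 with multiplicity 2, λ = 3 with multiplicity 2.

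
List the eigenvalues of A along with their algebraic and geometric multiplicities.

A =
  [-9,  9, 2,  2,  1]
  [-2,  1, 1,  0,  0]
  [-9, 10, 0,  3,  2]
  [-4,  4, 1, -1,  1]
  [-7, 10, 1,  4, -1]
λ = -2: alg = 5, geom = 2

Step 1 — factor the characteristic polynomial to read off the algebraic multiplicities:
  χ_A(x) = (x + 2)^5

Step 2 — compute geometric multiplicities via the rank-nullity identity g(λ) = n − rank(A − λI):
  rank(A − (-2)·I) = 3, so dim ker(A − (-2)·I) = n − 3 = 2

Summary:
  λ = -2: algebraic multiplicity = 5, geometric multiplicity = 2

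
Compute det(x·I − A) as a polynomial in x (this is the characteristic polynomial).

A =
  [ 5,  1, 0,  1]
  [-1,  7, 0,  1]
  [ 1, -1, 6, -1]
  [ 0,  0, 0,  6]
x^4 - 24*x^3 + 216*x^2 - 864*x + 1296

Expanding det(x·I − A) (e.g. by cofactor expansion or by noting that A is similar to its Jordan form J, which has the same characteristic polynomial as A) gives
  χ_A(x) = x^4 - 24*x^3 + 216*x^2 - 864*x + 1296
which factors as (x - 6)^4. The eigenvalues (with algebraic multiplicities) are λ = 6 with multiplicity 4.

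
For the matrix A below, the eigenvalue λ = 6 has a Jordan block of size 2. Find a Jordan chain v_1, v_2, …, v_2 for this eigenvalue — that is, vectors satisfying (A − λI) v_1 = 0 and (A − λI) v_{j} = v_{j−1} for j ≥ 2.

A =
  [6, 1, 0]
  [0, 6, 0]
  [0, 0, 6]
A Jordan chain for λ = 6 of length 2:
v_1 = (1, 0, 0)ᵀ
v_2 = (0, 1, 0)ᵀ

Let N = A − (6)·I. We want v_2 with N^2 v_2 = 0 but N^1 v_2 ≠ 0; then v_{j-1} := N · v_j for j = 2, …, 2.

Pick v_2 = (0, 1, 0)ᵀ.
Then v_1 = N · v_2 = (1, 0, 0)ᵀ.

Sanity check: (A − (6)·I) v_1 = (0, 0, 0)ᵀ = 0. ✓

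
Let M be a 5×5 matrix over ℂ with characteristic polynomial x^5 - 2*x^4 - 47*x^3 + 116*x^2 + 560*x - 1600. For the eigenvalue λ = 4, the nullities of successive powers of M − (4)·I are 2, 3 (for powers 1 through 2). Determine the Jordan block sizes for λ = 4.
Block sizes for λ = 4: [2, 1]

From the dimensions of kernels of powers, the number of Jordan blocks of size at least j is d_j − d_{j−1} where d_j = dim ker(N^j) (with d_0 = 0). Computing the differences gives [2, 1].
The number of blocks of size exactly k is (#blocks of size ≥ k) − (#blocks of size ≥ k + 1), so the partition is: 1 block(s) of size 1, 1 block(s) of size 2.
In nonincreasing order the block sizes are [2, 1].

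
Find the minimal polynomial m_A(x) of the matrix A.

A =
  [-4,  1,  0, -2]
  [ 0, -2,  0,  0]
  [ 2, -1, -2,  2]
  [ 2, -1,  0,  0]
x^2 + 4*x + 4

The characteristic polynomial is χ_A(x) = (x + 2)^4, so the eigenvalues are known. The minimal polynomial is
  m_A(x) = Π_λ (x − λ)^{k_λ}
where k_λ is the size of the *largest* Jordan block for λ (equivalently, the smallest k with (A − λI)^k v = 0 for every generalised eigenvector v of λ).

  λ = -2: largest Jordan block has size 2, contributing (x + 2)^2

So m_A(x) = (x + 2)^2 = x^2 + 4*x + 4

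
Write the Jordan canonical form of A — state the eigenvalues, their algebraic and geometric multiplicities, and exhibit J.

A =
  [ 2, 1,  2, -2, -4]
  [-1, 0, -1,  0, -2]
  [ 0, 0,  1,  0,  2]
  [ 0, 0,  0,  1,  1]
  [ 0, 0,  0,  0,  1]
J_3(1) ⊕ J_2(1)

The characteristic polynomial is
  det(x·I − A) = x^5 - 5*x^4 + 10*x^3 - 10*x^2 + 5*x - 1 = (x - 1)^5

Eigenvalues and multiplicities (the geometric multiplicity of λ is n − rank(A − λI), which equals the number of Jordan blocks for λ):
  λ = 1: algebraic multiplicity = 5, geometric multiplicity = 2

Determining the block sizes for each eigenvalue:
  λ = 1: with am = 5 and gm = 2, the partition is not yet determined (e.g. several partitions of 5 into 2 parts exist). Let N = A − (1)·I. Computing rank(N^1) = 3, rank(N^2) = 1, rank(N^3) = 0; the number of blocks of size ≥ j is rank(N^{j−1}) − rank(N^j), giving [2, 2, 1]. So we have 1 block(s) of size 3, 1 block(s) of size 2 → block sizes [3, 2]

Assembling the blocks gives a Jordan form
J =
  [1, 1, 0, 0, 0]
  [0, 1, 1, 0, 0]
  [0, 0, 1, 0, 0]
  [0, 0, 0, 1, 1]
  [0, 0, 0, 0, 1]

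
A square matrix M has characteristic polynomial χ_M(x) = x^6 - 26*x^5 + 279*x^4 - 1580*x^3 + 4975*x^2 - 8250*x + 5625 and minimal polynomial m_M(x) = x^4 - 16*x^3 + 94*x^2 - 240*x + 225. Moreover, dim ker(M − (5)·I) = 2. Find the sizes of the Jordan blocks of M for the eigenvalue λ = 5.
Block sizes for λ = 5: [2, 2]

Step 1 — from the characteristic polynomial, algebraic multiplicity of λ = 5 is 4. From dim ker(M − (5)·I) = 2, there are exactly 2 Jordan blocks for λ = 5.
Step 2 — from the minimal polynomial, the factor (x − 5)^2 tells us the largest block for λ = 5 has size 2.
Step 3 — with total size 4, 2 blocks, and largest block 2, the block sizes (in nonincreasing order) are [2, 2].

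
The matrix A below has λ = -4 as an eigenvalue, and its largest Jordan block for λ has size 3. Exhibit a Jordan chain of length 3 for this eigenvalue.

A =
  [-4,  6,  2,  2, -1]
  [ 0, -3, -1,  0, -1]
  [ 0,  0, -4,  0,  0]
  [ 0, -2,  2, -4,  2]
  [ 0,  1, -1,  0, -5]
A Jordan chain for λ = -4 of length 3:
v_1 = (1, 0, 0, 0, 0)ᵀ
v_2 = (6, 1, 0, -2, 1)ᵀ
v_3 = (0, 1, 0, 0, 0)ᵀ

Let N = A − (-4)·I. We want v_3 with N^3 v_3 = 0 but N^2 v_3 ≠ 0; then v_{j-1} := N · v_j for j = 3, …, 2.

Pick v_3 = (0, 1, 0, 0, 0)ᵀ.
Then v_2 = N · v_3 = (6, 1, 0, -2, 1)ᵀ.
Then v_1 = N · v_2 = (1, 0, 0, 0, 0)ᵀ.

Sanity check: (A − (-4)·I) v_1 = (0, 0, 0, 0, 0)ᵀ = 0. ✓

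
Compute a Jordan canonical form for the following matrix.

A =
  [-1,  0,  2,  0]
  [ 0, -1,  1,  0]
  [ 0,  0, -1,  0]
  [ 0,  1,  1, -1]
J_3(-1) ⊕ J_1(-1)

The characteristic polynomial is
  det(x·I − A) = x^4 + 4*x^3 + 6*x^2 + 4*x + 1 = (x + 1)^4

Eigenvalues and multiplicities (the geometric multiplicity of λ is n − rank(A − λI), which equals the number of Jordan blocks for λ):
  λ = -1: algebraic multiplicity = 4, geometric multiplicity = 2

Determining the block sizes for each eigenvalue:
  λ = -1: with am = 4 and gm = 2, the partition is not yet determined (e.g. several partitions of 4 into 2 parts exist). Let N = A − (-1)·I. Computing rank(N^1) = 2, rank(N^2) = 1, rank(N^3) = 0; the number of blocks of size ≥ j is rank(N^{j−1}) − rank(N^j), giving [2, 1, 1]. So we have 1 block(s) of size 3, 1 block(s) of size 1 → block sizes [3, 1]

Assembling the blocks gives a Jordan form
J =
  [-1,  1,  0,  0]
  [ 0, -1,  1,  0]
  [ 0,  0, -1,  0]
  [ 0,  0,  0, -1]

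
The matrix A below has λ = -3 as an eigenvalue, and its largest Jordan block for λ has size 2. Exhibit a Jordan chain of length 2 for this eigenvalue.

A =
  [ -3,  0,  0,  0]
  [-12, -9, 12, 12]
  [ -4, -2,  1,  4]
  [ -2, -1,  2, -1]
A Jordan chain for λ = -3 of length 2:
v_1 = (0, -12, -4, -2)ᵀ
v_2 = (1, 0, 0, 0)ᵀ

Let N = A − (-3)·I. We want v_2 with N^2 v_2 = 0 but N^1 v_2 ≠ 0; then v_{j-1} := N · v_j for j = 2, …, 2.

Pick v_2 = (1, 0, 0, 0)ᵀ.
Then v_1 = N · v_2 = (0, -12, -4, -2)ᵀ.

Sanity check: (A − (-3)·I) v_1 = (0, 0, 0, 0)ᵀ = 0. ✓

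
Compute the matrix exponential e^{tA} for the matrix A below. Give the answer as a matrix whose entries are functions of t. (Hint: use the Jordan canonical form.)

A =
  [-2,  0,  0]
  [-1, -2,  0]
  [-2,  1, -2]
e^{tA} =
  [exp(-2*t), 0, 0]
  [-t*exp(-2*t), exp(-2*t), 0]
  [-t^2*exp(-2*t)/2 - 2*t*exp(-2*t), t*exp(-2*t), exp(-2*t)]

Strategy: write A = P · J · P⁻¹ where J is a Jordan canonical form, so e^{tA} = P · e^{tJ} · P⁻¹, and e^{tJ} can be computed block-by-block.

A has Jordan form
J =
  [-2,  1,  0]
  [ 0, -2,  1]
  [ 0,  0, -2]
(up to reordering of blocks).

Per-block formulas:
  For a 3×3 Jordan block J_3(-2): exp(t · J_3(-2)) = e^(-2t)·(I + t·N + (t^2/2)·N^2), where N is the 3×3 nilpotent shift.

After assembling e^{tJ} and conjugating by P, we get:

e^{tA} =
  [exp(-2*t), 0, 0]
  [-t*exp(-2*t), exp(-2*t), 0]
  [-t^2*exp(-2*t)/2 - 2*t*exp(-2*t), t*exp(-2*t), exp(-2*t)]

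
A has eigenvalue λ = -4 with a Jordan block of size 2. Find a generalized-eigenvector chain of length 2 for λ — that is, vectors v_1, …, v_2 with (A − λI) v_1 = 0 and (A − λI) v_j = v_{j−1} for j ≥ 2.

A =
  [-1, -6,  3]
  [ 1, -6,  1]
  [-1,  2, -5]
A Jordan chain for λ = -4 of length 2:
v_1 = (3, 1, -1)ᵀ
v_2 = (1, 0, 0)ᵀ

Let N = A − (-4)·I. We want v_2 with N^2 v_2 = 0 but N^1 v_2 ≠ 0; then v_{j-1} := N · v_j for j = 2, …, 2.

Pick v_2 = (1, 0, 0)ᵀ.
Then v_1 = N · v_2 = (3, 1, -1)ᵀ.

Sanity check: (A − (-4)·I) v_1 = (0, 0, 0)ᵀ = 0. ✓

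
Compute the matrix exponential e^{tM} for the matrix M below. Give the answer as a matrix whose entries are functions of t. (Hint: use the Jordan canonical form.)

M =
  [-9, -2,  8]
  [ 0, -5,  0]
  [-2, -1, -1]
e^{tM} =
  [-4*t*exp(-5*t) + exp(-5*t), -2*t*exp(-5*t), 8*t*exp(-5*t)]
  [0, exp(-5*t), 0]
  [-2*t*exp(-5*t), -t*exp(-5*t), 4*t*exp(-5*t) + exp(-5*t)]

Strategy: write M = P · J · P⁻¹ where J is a Jordan canonical form, so e^{tM} = P · e^{tJ} · P⁻¹, and e^{tJ} can be computed block-by-block.

M has Jordan form
J =
  [-5,  1,  0]
  [ 0, -5,  0]
  [ 0,  0, -5]
(up to reordering of blocks).

Per-block formulas:
  For a 1×1 block at λ = -5: exp(t · [-5]) = [e^(-5t)].
  For a 2×2 Jordan block J_2(-5): exp(t · J_2(-5)) = e^(-5t)·(I + t·N), where N is the 2×2 nilpotent shift.

After assembling e^{tJ} and conjugating by P, we get:

e^{tM} =
  [-4*t*exp(-5*t) + exp(-5*t), -2*t*exp(-5*t), 8*t*exp(-5*t)]
  [0, exp(-5*t), 0]
  [-2*t*exp(-5*t), -t*exp(-5*t), 4*t*exp(-5*t) + exp(-5*t)]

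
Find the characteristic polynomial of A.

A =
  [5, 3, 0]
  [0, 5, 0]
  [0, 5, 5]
x^3 - 15*x^2 + 75*x - 125

Expanding det(x·I − A) (e.g. by cofactor expansion or by noting that A is similar to its Jordan form J, which has the same characteristic polynomial as A) gives
  χ_A(x) = x^3 - 15*x^2 + 75*x - 125
which factors as (x - 5)^3. The eigenvalues (with algebraic multiplicities) are λ = 5 with multiplicity 3.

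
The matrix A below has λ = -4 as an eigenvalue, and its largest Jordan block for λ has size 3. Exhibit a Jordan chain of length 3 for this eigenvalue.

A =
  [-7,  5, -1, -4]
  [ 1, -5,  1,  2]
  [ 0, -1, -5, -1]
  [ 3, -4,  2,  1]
A Jordan chain for λ = -4 of length 3:
v_1 = (2, 2, -4, 2)ᵀ
v_2 = (-3, 1, 0, 3)ᵀ
v_3 = (1, 0, 0, 0)ᵀ

Let N = A − (-4)·I. We want v_3 with N^3 v_3 = 0 but N^2 v_3 ≠ 0; then v_{j-1} := N · v_j for j = 3, …, 2.

Pick v_3 = (1, 0, 0, 0)ᵀ.
Then v_2 = N · v_3 = (-3, 1, 0, 3)ᵀ.
Then v_1 = N · v_2 = (2, 2, -4, 2)ᵀ.

Sanity check: (A − (-4)·I) v_1 = (0, 0, 0, 0)ᵀ = 0. ✓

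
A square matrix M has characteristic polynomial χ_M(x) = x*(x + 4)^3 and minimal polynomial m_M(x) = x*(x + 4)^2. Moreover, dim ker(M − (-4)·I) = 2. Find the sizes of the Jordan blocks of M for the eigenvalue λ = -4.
Block sizes for λ = -4: [2, 1]

Step 1 — from the characteristic polynomial, algebraic multiplicity of λ = -4 is 3. From dim ker(M − (-4)·I) = 2, there are exactly 2 Jordan blocks for λ = -4.
Step 2 — from the minimal polynomial, the factor (x + 4)^2 tells us the largest block for λ = -4 has size 2.
Step 3 — with total size 3, 2 blocks, and largest block 2, the block sizes (in nonincreasing order) are [2, 1].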